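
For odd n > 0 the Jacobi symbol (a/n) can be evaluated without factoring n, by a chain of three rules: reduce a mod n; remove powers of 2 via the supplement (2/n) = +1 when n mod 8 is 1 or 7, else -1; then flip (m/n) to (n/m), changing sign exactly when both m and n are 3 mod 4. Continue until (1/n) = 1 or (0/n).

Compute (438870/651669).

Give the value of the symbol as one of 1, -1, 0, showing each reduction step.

438870 = 2^1·219435; (2/651669) = -1 since 651669 mod 8 = 5, so (438870/651669) = (-1)^1·(219435/651669); sign now -1
reciprocity: (219435/651669) = +1·(651669/219435) since 219435 mod 4 = 3, 651669 mod 4 = 1; sign now -1
(651669/219435) = (212799/219435)   [reduce mod 219435]
reciprocity: (212799/219435) = -1·(219435/212799) since 212799 mod 4 = 3, 219435 mod 4 = 3; sign now +1
(219435/212799) = (6636/212799)   [reduce mod 212799]
6636 = 2^2·1659; (2/212799) = +1 since 212799 mod 8 = 7, so (6636/212799) = (+1)^2·(1659/212799); sign now +1
reciprocity: (1659/212799) = -1·(212799/1659) since 1659 mod 4 = 3, 212799 mod 4 = 3; sign now -1
(212799/1659) = (447/1659)   [reduce mod 1659]
reciprocity: (447/1659) = -1·(1659/447) since 447 mod 4 = 3, 1659 mod 4 = 3; sign now +1
(1659/447) = (318/447)   [reduce mod 447]
318 = 2^1·159; (2/447) = +1 since 447 mod 8 = 7, so (318/447) = (+1)^1·(159/447); sign now +1
reciprocity: (159/447) = -1·(447/159) since 159 mod 4 = 3, 447 mod 4 = 3; sign now -1
(447/159) = (129/159)   [reduce mod 159]
reciprocity: (129/159) = +1·(159/129) since 129 mod 4 = 1, 159 mod 4 = 3; sign now -1
(159/129) = (30/129)   [reduce mod 129]
30 = 2^1·15; (2/129) = +1 since 129 mod 8 = 1, so (30/129) = (+1)^1·(15/129); sign now -1
reciprocity: (15/129) = +1·(129/15) since 15 mod 4 = 3, 129 mod 4 = 1; sign now -1
(129/15) = (9/15)   [reduce mod 15]
reciprocity: (9/15) = +1·(15/9) since 9 mod 4 = 1, 15 mod 4 = 3; sign now -1
(15/9) = (6/9)   [reduce mod 9]
6 = 2^1·3; (2/9) = +1 since 9 mod 8 = 1, so (6/9) = (+1)^1·(3/9); sign now -1
reciprocity: (3/9) = +1·(9/3) since 3 mod 4 = 3, 9 mod 4 = 1; sign now -1
(9/3) = (0/3)   [reduce mod 3]
(0/3) = 0   [gcd(a, n) > 1]; final value = 0

0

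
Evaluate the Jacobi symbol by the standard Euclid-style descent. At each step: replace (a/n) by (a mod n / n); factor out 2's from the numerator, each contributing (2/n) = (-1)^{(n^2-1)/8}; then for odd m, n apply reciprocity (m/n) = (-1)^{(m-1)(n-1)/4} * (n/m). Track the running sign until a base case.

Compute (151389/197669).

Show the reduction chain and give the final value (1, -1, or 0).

0

flip (151389/197669) -> (197669/151389): both odd, 151389 mod 4 = 1, 197669 mod 4 = 1, so the flip contributes +1; sign now +1
(197669/151389): 197669 mod 151389 = 46280, so (197669/151389) = (46280/151389)
factor out 2^3: 46280 = 2^3·5785; with 151389 mod 8 = 5, (2/151389) = -1; sign now -1; continue with (5785/151389)
flip (5785/151389) -> (151389/5785): both odd, 5785 mod 4 = 1, 151389 mod 4 = 1, so the flip contributes +1; sign now -1
(151389/5785): 151389 mod 5785 = 979, so (151389/5785) = (979/5785)
flip (979/5785) -> (5785/979): both odd, 979 mod 4 = 3, 5785 mod 4 = 1, so the flip contributes +1; sign now -1
(5785/979): 5785 mod 979 = 890, so (5785/979) = (890/979)
factor out 2^1: 890 = 2^1·445; with 979 mod 8 = 3, (2/979) = -1; sign now +1; continue with (445/979)
flip (445/979) -> (979/445): both odd, 445 mod 4 = 1, 979 mod 4 = 3, so the flip contributes +1; sign now +1
(979/445): 979 mod 445 = 89, so (979/445) = (89/445)
flip (89/445) -> (445/89): both odd, 89 mod 4 = 1, 445 mod 4 = 1, so the flip contributes +1; sign now +1
(445/89): 445 mod 89 = 0, so (445/89) = (0/89)
reached (0/89); gcd(a, n) > 1, so (0/89) = 0 and the symbol is 0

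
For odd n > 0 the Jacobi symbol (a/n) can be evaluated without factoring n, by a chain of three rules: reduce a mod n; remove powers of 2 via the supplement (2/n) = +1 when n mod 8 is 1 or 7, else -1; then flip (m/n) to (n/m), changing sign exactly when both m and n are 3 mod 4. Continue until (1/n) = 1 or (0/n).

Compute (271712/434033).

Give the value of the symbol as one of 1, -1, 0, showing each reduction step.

factor out 2^5: 271712 = 2^5·8491; with 434033 mod 8 = 1, (2/434033) = +1; sign now +1; continue with (8491/434033)
flip (8491/434033) -> (434033/8491): both odd, 8491 mod 4 = 3, 434033 mod 4 = 1, so the flip contributes +1; sign now +1
(434033/8491): 434033 mod 8491 = 992, so (434033/8491) = (992/8491)
factor out 2^5: 992 = 2^5·31; with 8491 mod 8 = 3, (2/8491) = -1; sign now -1; continue with (31/8491)
flip (31/8491) -> (8491/31): both odd, 31 mod 4 = 3, 8491 mod 4 = 3, so the flip contributes -1; sign now +1
(8491/31): 8491 mod 31 = 28, so (8491/31) = (28/31)
factor out 2^2: 28 = 2^2·7; with 31 mod 8 = 7, (2/31) = +1; sign now +1; continue with (7/31)
flip (7/31) -> (31/7): both odd, 7 mod 4 = 3, 31 mod 4 = 3, so the flip contributes -1; sign now -1
(31/7): 31 mod 7 = 3, so (31/7) = (3/7)
flip (3/7) -> (7/3): both odd, 3 mod 4 = 3, 7 mod 4 = 3, so the flip contributes -1; sign now +1
(7/3): 7 mod 3 = 1, so (7/3) = (1/3)
reached (1/3) = 1, so the symbol is +1

1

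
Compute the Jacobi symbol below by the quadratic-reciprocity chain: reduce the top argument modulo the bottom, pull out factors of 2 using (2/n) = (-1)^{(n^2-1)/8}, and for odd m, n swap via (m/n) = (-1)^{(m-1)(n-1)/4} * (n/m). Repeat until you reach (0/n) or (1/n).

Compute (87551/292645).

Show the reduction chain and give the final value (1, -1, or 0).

-1

reciprocity: (87551/292645) = +1·(292645/87551) since 87551 mod 4 = 3, 292645 mod 4 = 1; sign now +1
(292645/87551) = (29992/87551)   [reduce mod 87551]
29992 = 2^3·3749; (2/87551) = +1 since 87551 mod 8 = 7, so (29992/87551) = (+1)^3·(3749/87551); sign now +1
reciprocity: (3749/87551) = +1·(87551/3749) since 3749 mod 4 = 1, 87551 mod 4 = 3; sign now +1
(87551/3749) = (1324/3749)   [reduce mod 3749]
1324 = 2^2·331; (2/3749) = -1 since 3749 mod 8 = 5, so (1324/3749) = (-1)^2·(331/3749); sign now +1
reciprocity: (331/3749) = +1·(3749/331) since 331 mod 4 = 3, 3749 mod 4 = 1; sign now +1
(3749/331) = (108/331)   [reduce mod 331]
108 = 2^2·27; (2/331) = -1 since 331 mod 8 = 3, so (108/331) = (-1)^2·(27/331); sign now +1
reciprocity: (27/331) = -1·(331/27) since 27 mod 4 = 3, 331 mod 4 = 3; sign now -1
(331/27) = (7/27)   [reduce mod 27]
reciprocity: (7/27) = -1·(27/7) since 7 mod 4 = 3, 27 mod 4 = 3; sign now +1
(27/7) = (6/7)   [reduce mod 7]
6 = 2^1·3; (2/7) = +1 since 7 mod 8 = 7, so (6/7) = (+1)^1·(3/7); sign now +1
reciprocity: (3/7) = -1·(7/3) since 3 mod 4 = 3, 7 mod 4 = 3; sign now -1
(7/3) = (1/3)   [reduce mod 3]
(1/3) = 1; final value = sign = -1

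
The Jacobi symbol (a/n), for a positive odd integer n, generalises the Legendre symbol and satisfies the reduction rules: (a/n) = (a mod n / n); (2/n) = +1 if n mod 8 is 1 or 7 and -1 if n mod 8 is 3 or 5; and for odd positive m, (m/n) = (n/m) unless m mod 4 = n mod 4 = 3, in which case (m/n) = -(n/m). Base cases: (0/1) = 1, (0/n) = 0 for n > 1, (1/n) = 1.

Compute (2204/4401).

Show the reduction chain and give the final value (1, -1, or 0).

-1

2204 = 2^2·551; (2/4401) = +1 since 4401 mod 8 = 1, so (2204/4401) = (+1)^2·(551/4401); sign now +1
reciprocity: (551/4401) = +1·(4401/551) since 551 mod 4 = 3, 4401 mod 4 = 1; sign now +1
(4401/551) = (544/551)   [reduce mod 551]
544 = 2^5·17; (2/551) = +1 since 551 mod 8 = 7, so (544/551) = (+1)^5·(17/551); sign now +1
reciprocity: (17/551) = +1·(551/17) since 17 mod 4 = 1, 551 mod 4 = 3; sign now +1
(551/17) = (7/17)   [reduce mod 17]
reciprocity: (7/17) = +1·(17/7) since 7 mod 4 = 3, 17 mod 4 = 1; sign now +1
(17/7) = (3/7)   [reduce mod 7]
reciprocity: (3/7) = -1·(7/3) since 3 mod 4 = 3, 7 mod 4 = 3; sign now -1
(7/3) = (1/3)   [reduce mod 3]
(1/3) = 1; final value = sign = -1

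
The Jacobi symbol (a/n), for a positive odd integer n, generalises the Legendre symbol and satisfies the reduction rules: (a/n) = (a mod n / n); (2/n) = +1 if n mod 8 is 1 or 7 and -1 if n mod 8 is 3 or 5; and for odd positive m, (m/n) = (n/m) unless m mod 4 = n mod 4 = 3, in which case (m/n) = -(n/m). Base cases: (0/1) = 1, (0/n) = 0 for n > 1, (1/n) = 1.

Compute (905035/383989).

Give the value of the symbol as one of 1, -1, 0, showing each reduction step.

(905035/383989): 905035 mod 383989 = 137057, so (905035/383989) = (137057/383989)
flip (137057/383989) -> (383989/137057): both odd, 137057 mod 4 = 1, 383989 mod 4 = 1, so the flip contributes +1; sign now +1
(383989/137057): 383989 mod 137057 = 109875, so (383989/137057) = (109875/137057)
flip (109875/137057) -> (137057/109875): both odd, 109875 mod 4 = 3, 137057 mod 4 = 1, so the flip contributes +1; sign now +1
(137057/109875): 137057 mod 109875 = 27182, so (137057/109875) = (27182/109875)
factor out 2^1: 27182 = 2^1·13591; with 109875 mod 8 = 3, (2/109875) = -1; sign now -1; continue with (13591/109875)
flip (13591/109875) -> (109875/13591): both odd, 13591 mod 4 = 3, 109875 mod 4 = 3, so the flip contributes -1; sign now +1
(109875/13591): 109875 mod 13591 = 1147, so (109875/13591) = (1147/13591)
flip (1147/13591) -> (13591/1147): both odd, 1147 mod 4 = 3, 13591 mod 4 = 3, so the flip contributes -1; sign now -1
(13591/1147): 13591 mod 1147 = 974, so (13591/1147) = (974/1147)
factor out 2^1: 974 = 2^1·487; with 1147 mod 8 = 3, (2/1147) = -1; sign now +1; continue with (487/1147)
flip (487/1147) -> (1147/487): both odd, 487 mod 4 = 3, 1147 mod 4 = 3, so the flip contributes -1; sign now -1
(1147/487): 1147 mod 487 = 173, so (1147/487) = (173/487)
flip (173/487) -> (487/173): both odd, 173 mod 4 = 1, 487 mod 4 = 3, so the flip contributes +1; sign now -1
(487/173): 487 mod 173 = 141, so (487/173) = (141/173)
flip (141/173) -> (173/141): both odd, 141 mod 4 = 1, 173 mod 4 = 1, so the flip contributes +1; sign now -1
(173/141): 173 mod 141 = 32, so (173/141) = (32/141)
factor out 2^5: 32 = 2^5·1; with 141 mod 8 = 5, (2/141) = -1; sign now +1; continue with (1/141)
reached (1/141) = 1, so the symbol is +1

1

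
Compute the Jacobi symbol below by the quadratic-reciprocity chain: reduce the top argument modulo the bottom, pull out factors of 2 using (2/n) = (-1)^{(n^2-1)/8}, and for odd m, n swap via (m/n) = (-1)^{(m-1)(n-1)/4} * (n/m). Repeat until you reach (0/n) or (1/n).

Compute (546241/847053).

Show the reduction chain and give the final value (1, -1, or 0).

flip (546241/847053) -> (847053/546241): both odd, 546241 mod 4 = 1, 847053 mod 4 = 1, so the flip contributes +1; sign now +1
(847053/546241): 847053 mod 546241 = 300812, so (847053/546241) = (300812/546241)
factor out 2^2: 300812 = 2^2·75203; with 546241 mod 8 = 1, (2/546241) = +1; sign now +1; continue with (75203/546241)
flip (75203/546241) -> (546241/75203): both odd, 75203 mod 4 = 3, 546241 mod 4 = 1, so the flip contributes +1; sign now +1
(546241/75203): 546241 mod 75203 = 19820, so (546241/75203) = (19820/75203)
factor out 2^2: 19820 = 2^2·4955; with 75203 mod 8 = 3, (2/75203) = -1; sign now +1; continue with (4955/75203)
flip (4955/75203) -> (75203/4955): both odd, 4955 mod 4 = 3, 75203 mod 4 = 3, so the flip contributes -1; sign now -1
(75203/4955): 75203 mod 4955 = 878, so (75203/4955) = (878/4955)
factor out 2^1: 878 = 2^1·439; with 4955 mod 8 = 3, (2/4955) = -1; sign now +1; continue with (439/4955)
flip (439/4955) -> (4955/439): both odd, 439 mod 4 = 3, 4955 mod 4 = 3, so the flip contributes -1; sign now -1
(4955/439): 4955 mod 439 = 126, so (4955/439) = (126/439)
factor out 2^1: 126 = 2^1·63; with 439 mod 8 = 7, (2/439) = +1; sign now -1; continue with (63/439)
flip (63/439) -> (439/63): both odd, 63 mod 4 = 3, 439 mod 4 = 3, so the flip contributes -1; sign now +1
(439/63): 439 mod 63 = 61, so (439/63) = (61/63)
flip (61/63) -> (63/61): both odd, 61 mod 4 = 1, 63 mod 4 = 3, so the flip contributes +1; sign now +1
(63/61): 63 mod 61 = 2, so (63/61) = (2/61)
factor out 2^1: 2 = 2^1·1; with 61 mod 8 = 5, (2/61) = -1; sign now -1; continue with (1/61)
reached (1/61) = 1, so the symbol is -1

-1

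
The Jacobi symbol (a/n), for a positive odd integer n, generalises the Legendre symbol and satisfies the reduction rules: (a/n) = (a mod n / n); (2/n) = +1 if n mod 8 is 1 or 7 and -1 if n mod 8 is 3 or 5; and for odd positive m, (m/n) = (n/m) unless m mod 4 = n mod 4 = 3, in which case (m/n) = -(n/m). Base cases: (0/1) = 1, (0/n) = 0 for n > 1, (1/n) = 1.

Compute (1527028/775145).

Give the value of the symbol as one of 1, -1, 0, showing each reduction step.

(1527028/775145): 1527028 mod 775145 = 751883, so (1527028/775145) = (751883/775145)
flip (751883/775145) -> (775145/751883): both odd, 751883 mod 4 = 3, 775145 mod 4 = 1, so the flip contributes +1; sign now +1
(775145/751883): 775145 mod 751883 = 23262, so (775145/751883) = (23262/751883)
factor out 2^1: 23262 = 2^1·11631; with 751883 mod 8 = 3, (2/751883) = -1; sign now -1; continue with (11631/751883)
flip (11631/751883) -> (751883/11631): both odd, 11631 mod 4 = 3, 751883 mod 4 = 3, so the flip contributes -1; sign now +1
(751883/11631): 751883 mod 11631 = 7499, so (751883/11631) = (7499/11631)
flip (7499/11631) -> (11631/7499): both odd, 7499 mod 4 = 3, 11631 mod 4 = 3, so the flip contributes -1; sign now -1
(11631/7499): 11631 mod 7499 = 4132, so (11631/7499) = (4132/7499)
factor out 2^2: 4132 = 2^2·1033; with 7499 mod 8 = 3, (2/7499) = -1; sign now -1; continue with (1033/7499)
flip (1033/7499) -> (7499/1033): both odd, 1033 mod 4 = 1, 7499 mod 4 = 3, so the flip contributes +1; sign now -1
(7499/1033): 7499 mod 1033 = 268, so (7499/1033) = (268/1033)
factor out 2^2: 268 = 2^2·67; with 1033 mod 8 = 1, (2/1033) = +1; sign now -1; continue with (67/1033)
flip (67/1033) -> (1033/67): both odd, 67 mod 4 = 3, 1033 mod 4 = 1, so the flip contributes +1; sign now -1
(1033/67): 1033 mod 67 = 28, so (1033/67) = (28/67)
factor out 2^2: 28 = 2^2·7; with 67 mod 8 = 3, (2/67) = -1; sign now -1; continue with (7/67)
flip (7/67) -> (67/7): both odd, 7 mod 4 = 3, 67 mod 4 = 3, so the flip contributes -1; sign now +1
(67/7): 67 mod 7 = 4, so (67/7) = (4/7)
factor out 2^2: 4 = 2^2·1; with 7 mod 8 = 7, (2/7) = +1; sign now +1; continue with (1/7)
reached (1/7) = 1, so the symbol is +1

1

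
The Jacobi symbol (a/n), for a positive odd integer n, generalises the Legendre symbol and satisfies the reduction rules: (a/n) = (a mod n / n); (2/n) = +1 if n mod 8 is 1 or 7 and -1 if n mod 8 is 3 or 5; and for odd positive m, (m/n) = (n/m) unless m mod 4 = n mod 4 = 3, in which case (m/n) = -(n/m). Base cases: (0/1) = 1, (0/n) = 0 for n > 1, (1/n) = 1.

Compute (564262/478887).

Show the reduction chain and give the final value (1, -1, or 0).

(564262/478887) = (85375/478887)   [reduce mod 478887]
reciprocity: (85375/478887) = -1·(478887/85375) since 85375 mod 4 = 3, 478887 mod 4 = 3; sign now -1
(478887/85375) = (52012/85375)   [reduce mod 85375]
52012 = 2^2·13003; (2/85375) = +1 since 85375 mod 8 = 7, so (52012/85375) = (+1)^2·(13003/85375); sign now -1
reciprocity: (13003/85375) = -1·(85375/13003) since 13003 mod 4 = 3, 85375 mod 4 = 3; sign now +1
(85375/13003) = (7357/13003)   [reduce mod 13003]
reciprocity: (7357/13003) = +1·(13003/7357) since 7357 mod 4 = 1, 13003 mod 4 = 3; sign now +1
(13003/7357) = (5646/7357)   [reduce mod 7357]
5646 = 2^1·2823; (2/7357) = -1 since 7357 mod 8 = 5, so (5646/7357) = (-1)^1·(2823/7357); sign now -1
reciprocity: (2823/7357) = +1·(7357/2823) since 2823 mod 4 = 3, 7357 mod 4 = 1; sign now -1
(7357/2823) = (1711/2823)   [reduce mod 2823]
reciprocity: (1711/2823) = -1·(2823/1711) since 1711 mod 4 = 3, 2823 mod 4 = 3; sign now +1
(2823/1711) = (1112/1711)   [reduce mod 1711]
1112 = 2^3·139; (2/1711) = +1 since 1711 mod 8 = 7, so (1112/1711) = (+1)^3·(139/1711); sign now +1
reciprocity: (139/1711) = -1·(1711/139) since 139 mod 4 = 3, 1711 mod 4 = 3; sign now -1
(1711/139) = (43/139)   [reduce mod 139]
reciprocity: (43/139) = -1·(139/43) since 43 mod 4 = 3, 139 mod 4 = 3; sign now +1
(139/43) = (10/43)   [reduce mod 43]
10 = 2^1·5; (2/43) = -1 since 43 mod 8 = 3, so (10/43) = (-1)^1·(5/43); sign now -1
reciprocity: (5/43) = +1·(43/5) since 5 mod 4 = 1, 43 mod 4 = 3; sign now -1
(43/5) = (3/5)   [reduce mod 5]
reciprocity: (3/5) = +1·(5/3) since 3 mod 4 = 3, 5 mod 4 = 1; sign now -1
(5/3) = (2/3)   [reduce mod 3]
2 = 2^1·1; (2/3) = -1 since 3 mod 8 = 3, so (2/3) = (-1)^1·(1/3); sign now +1
(1/3) = 1; final value = sign = +1

1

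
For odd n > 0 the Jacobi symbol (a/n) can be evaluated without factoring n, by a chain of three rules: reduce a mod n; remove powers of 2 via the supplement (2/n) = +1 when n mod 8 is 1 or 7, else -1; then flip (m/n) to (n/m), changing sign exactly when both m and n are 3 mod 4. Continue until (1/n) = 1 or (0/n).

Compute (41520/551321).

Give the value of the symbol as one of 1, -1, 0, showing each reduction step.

1

factor out 2^4: 41520 = 2^4·2595; with 551321 mod 8 = 1, (2/551321) = +1; sign now +1; continue with (2595/551321)
flip (2595/551321) -> (551321/2595): both odd, 2595 mod 4 = 3, 551321 mod 4 = 1, so the flip contributes +1; sign now +1
(551321/2595): 551321 mod 2595 = 1181, so (551321/2595) = (1181/2595)
flip (1181/2595) -> (2595/1181): both odd, 1181 mod 4 = 1, 2595 mod 4 = 3, so the flip contributes +1; sign now +1
(2595/1181): 2595 mod 1181 = 233, so (2595/1181) = (233/1181)
flip (233/1181) -> (1181/233): both odd, 233 mod 4 = 1, 1181 mod 4 = 1, so the flip contributes +1; sign now +1
(1181/233): 1181 mod 233 = 16, so (1181/233) = (16/233)
factor out 2^4: 16 = 2^4·1; with 233 mod 8 = 1, (2/233) = +1; sign now +1; continue with (1/233)
reached (1/233) = 1, so the symbol is +1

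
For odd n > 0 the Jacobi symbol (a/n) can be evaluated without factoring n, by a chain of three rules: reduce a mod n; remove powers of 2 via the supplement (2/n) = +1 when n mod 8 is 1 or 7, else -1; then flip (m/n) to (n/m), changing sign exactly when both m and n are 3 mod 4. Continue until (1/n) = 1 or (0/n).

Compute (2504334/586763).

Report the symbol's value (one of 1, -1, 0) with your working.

-1

(2504334/586763): 2504334 mod 586763 = 157282, so (2504334/586763) = (157282/586763)
factor out 2^1: 157282 = 2^1·78641; with 586763 mod 8 = 3, (2/586763) = -1; sign now -1; continue with (78641/586763)
flip (78641/586763) -> (586763/78641): both odd, 78641 mod 4 = 1, 586763 mod 4 = 3, so the flip contributes +1; sign now -1
(586763/78641): 586763 mod 78641 = 36276, so (586763/78641) = (36276/78641)
factor out 2^2: 36276 = 2^2·9069; with 78641 mod 8 = 1, (2/78641) = +1; sign now -1; continue with (9069/78641)
flip (9069/78641) -> (78641/9069): both odd, 9069 mod 4 = 1, 78641 mod 4 = 1, so the flip contributes +1; sign now -1
(78641/9069): 78641 mod 9069 = 6089, so (78641/9069) = (6089/9069)
flip (6089/9069) -> (9069/6089): both odd, 6089 mod 4 = 1, 9069 mod 4 = 1, so the flip contributes +1; sign now -1
(9069/6089): 9069 mod 6089 = 2980, so (9069/6089) = (2980/6089)
factor out 2^2: 2980 = 2^2·745; with 6089 mod 8 = 1, (2/6089) = +1; sign now -1; continue with (745/6089)
flip (745/6089) -> (6089/745): both odd, 745 mod 4 = 1, 6089 mod 4 = 1, so the flip contributes +1; sign now -1
(6089/745): 6089 mod 745 = 129, so (6089/745) = (129/745)
flip (129/745) -> (745/129): both odd, 129 mod 4 = 1, 745 mod 4 = 1, so the flip contributes +1; sign now -1
(745/129): 745 mod 129 = 100, so (745/129) = (100/129)
factor out 2^2: 100 = 2^2·25; with 129 mod 8 = 1, (2/129) = +1; sign now -1; continue with (25/129)
flip (25/129) -> (129/25): both odd, 25 mod 4 = 1, 129 mod 4 = 1, so the flip contributes +1; sign now -1
(129/25): 129 mod 25 = 4, so (129/25) = (4/25)
factor out 2^2: 4 = 2^2·1; with 25 mod 8 = 1, (2/25) = +1; sign now -1; continue with (1/25)
reached (1/25) = 1, so the symbol is -1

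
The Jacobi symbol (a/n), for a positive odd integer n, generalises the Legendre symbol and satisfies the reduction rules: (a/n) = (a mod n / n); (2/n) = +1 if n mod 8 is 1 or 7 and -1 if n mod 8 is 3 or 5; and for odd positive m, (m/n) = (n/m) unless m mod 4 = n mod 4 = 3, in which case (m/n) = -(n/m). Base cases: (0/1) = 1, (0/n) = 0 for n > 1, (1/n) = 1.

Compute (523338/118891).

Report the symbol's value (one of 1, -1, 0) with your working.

-1

(523338/118891) = (47774/118891)   [reduce mod 118891]
47774 = 2^1·23887; (2/118891) = -1 since 118891 mod 8 = 3, so (47774/118891) = (-1)^1·(23887/118891); sign now -1
reciprocity: (23887/118891) = -1·(118891/23887) since 23887 mod 4 = 3, 118891 mod 4 = 3; sign now +1
(118891/23887) = (23343/23887)   [reduce mod 23887]
reciprocity: (23343/23887) = -1·(23887/23343) since 23343 mod 4 = 3, 23887 mod 4 = 3; sign now -1
(23887/23343) = (544/23343)   [reduce mod 23343]
544 = 2^5·17; (2/23343) = +1 since 23343 mod 8 = 7, so (544/23343) = (+1)^5·(17/23343); sign now -1
reciprocity: (17/23343) = +1·(23343/17) since 17 mod 4 = 1, 23343 mod 4 = 3; sign now -1
(23343/17) = (2/17)   [reduce mod 17]
2 = 2^1·1; (2/17) = +1 since 17 mod 8 = 1, so (2/17) = (+1)^1·(1/17); sign now -1
(1/17) = 1; final value = sign = -1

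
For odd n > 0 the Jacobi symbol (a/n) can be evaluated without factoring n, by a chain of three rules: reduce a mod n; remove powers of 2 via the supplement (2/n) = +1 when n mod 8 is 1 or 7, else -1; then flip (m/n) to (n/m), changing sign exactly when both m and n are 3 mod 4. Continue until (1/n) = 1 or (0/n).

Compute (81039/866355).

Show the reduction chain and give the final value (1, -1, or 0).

reciprocity: (81039/866355) = -1·(866355/81039) since 81039 mod 4 = 3, 866355 mod 4 = 3; sign now -1
(866355/81039) = (55965/81039)   [reduce mod 81039]
reciprocity: (55965/81039) = +1·(81039/55965) since 55965 mod 4 = 1, 81039 mod 4 = 3; sign now -1
(81039/55965) = (25074/55965)   [reduce mod 55965]
25074 = 2^1·12537; (2/55965) = -1 since 55965 mod 8 = 5, so (25074/55965) = (-1)^1·(12537/55965); sign now +1
reciprocity: (12537/55965) = +1·(55965/12537) since 12537 mod 4 = 1, 55965 mod 4 = 1; sign now +1
(55965/12537) = (5817/12537)   [reduce mod 12537]
reciprocity: (5817/12537) = +1·(12537/5817) since 5817 mod 4 = 1, 12537 mod 4 = 1; sign now +1
(12537/5817) = (903/5817)   [reduce mod 5817]
reciprocity: (903/5817) = +1·(5817/903) since 903 mod 4 = 3, 5817 mod 4 = 1; sign now +1
(5817/903) = (399/903)   [reduce mod 903]
reciprocity: (399/903) = -1·(903/399) since 399 mod 4 = 3, 903 mod 4 = 3; sign now -1
(903/399) = (105/399)   [reduce mod 399]
reciprocity: (105/399) = +1·(399/105) since 105 mod 4 = 1, 399 mod 4 = 3; sign now -1
(399/105) = (84/105)   [reduce mod 105]
84 = 2^2·21; (2/105) = +1 since 105 mod 8 = 1, so (84/105) = (+1)^2·(21/105); sign now -1
reciprocity: (21/105) = +1·(105/21) since 21 mod 4 = 1, 105 mod 4 = 1; sign now -1
(105/21) = (0/21)   [reduce mod 21]
(0/21) = 0   [gcd(a, n) > 1]; final value = 0

0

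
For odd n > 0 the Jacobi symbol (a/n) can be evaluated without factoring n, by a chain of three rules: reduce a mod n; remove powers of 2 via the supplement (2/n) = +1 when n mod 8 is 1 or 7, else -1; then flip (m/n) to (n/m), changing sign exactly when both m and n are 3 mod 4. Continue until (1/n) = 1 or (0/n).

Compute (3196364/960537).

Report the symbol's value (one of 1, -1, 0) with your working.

1

(3196364/960537) = (314753/960537)   [reduce mod 960537]
reciprocity: (314753/960537) = +1·(960537/314753) since 314753 mod 4 = 1, 960537 mod 4 = 1; sign now +1
(960537/314753) = (16278/314753)   [reduce mod 314753]
16278 = 2^1·8139; (2/314753) = +1 since 314753 mod 8 = 1, so (16278/314753) = (+1)^1·(8139/314753); sign now +1
reciprocity: (8139/314753) = +1·(314753/8139) since 8139 mod 4 = 3, 314753 mod 4 = 1; sign now +1
(314753/8139) = (5471/8139)   [reduce mod 8139]
reciprocity: (5471/8139) = -1·(8139/5471) since 5471 mod 4 = 3, 8139 mod 4 = 3; sign now -1
(8139/5471) = (2668/5471)   [reduce mod 5471]
2668 = 2^2·667; (2/5471) = +1 since 5471 mod 8 = 7, so (2668/5471) = (+1)^2·(667/5471); sign now -1
reciprocity: (667/5471) = -1·(5471/667) since 667 mod 4 = 3, 5471 mod 4 = 3; sign now +1
(5471/667) = (135/667)   [reduce mod 667]
reciprocity: (135/667) = -1·(667/135) since 135 mod 4 = 3, 667 mod 4 = 3; sign now -1
(667/135) = (127/135)   [reduce mod 135]
reciprocity: (127/135) = -1·(135/127) since 127 mod 4 = 3, 135 mod 4 = 3; sign now +1
(135/127) = (8/127)   [reduce mod 127]
8 = 2^3·1; (2/127) = +1 since 127 mod 8 = 7, so (8/127) = (+1)^3·(1/127); sign now +1
(1/127) = 1; final value = sign = +1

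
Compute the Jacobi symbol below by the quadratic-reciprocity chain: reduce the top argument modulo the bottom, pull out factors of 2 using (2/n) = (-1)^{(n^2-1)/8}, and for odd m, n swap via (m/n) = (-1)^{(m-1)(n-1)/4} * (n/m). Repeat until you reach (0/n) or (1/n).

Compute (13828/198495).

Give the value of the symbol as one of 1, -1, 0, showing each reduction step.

factor out 2^2: 13828 = 2^2·3457; with 198495 mod 8 = 7, (2/198495) = +1; sign now +1; continue with (3457/198495)
flip (3457/198495) -> (198495/3457): both odd, 3457 mod 4 = 1, 198495 mod 4 = 3, so the flip contributes +1; sign now +1
(198495/3457): 198495 mod 3457 = 1446, so (198495/3457) = (1446/3457)
factor out 2^1: 1446 = 2^1·723; with 3457 mod 8 = 1, (2/3457) = +1; sign now +1; continue with (723/3457)
flip (723/3457) -> (3457/723): both odd, 723 mod 4 = 3, 3457 mod 4 = 1, so the flip contributes +1; sign now +1
(3457/723): 3457 mod 723 = 565, so (3457/723) = (565/723)
flip (565/723) -> (723/565): both odd, 565 mod 4 = 1, 723 mod 4 = 3, so the flip contributes +1; sign now +1
(723/565): 723 mod 565 = 158, so (723/565) = (158/565)
factor out 2^1: 158 = 2^1·79; with 565 mod 8 = 5, (2/565) = -1; sign now -1; continue with (79/565)
flip (79/565) -> (565/79): both odd, 79 mod 4 = 3, 565 mod 4 = 1, so the flip contributes +1; sign now -1
(565/79): 565 mod 79 = 12, so (565/79) = (12/79)
factor out 2^2: 12 = 2^2·3; with 79 mod 8 = 7, (2/79) = +1; sign now -1; continue with (3/79)
flip (3/79) -> (79/3): both odd, 3 mod 4 = 3, 79 mod 4 = 3, so the flip contributes -1; sign now +1
(79/3): 79 mod 3 = 1, so (79/3) = (1/3)
reached (1/3) = 1, so the symbol is +1

1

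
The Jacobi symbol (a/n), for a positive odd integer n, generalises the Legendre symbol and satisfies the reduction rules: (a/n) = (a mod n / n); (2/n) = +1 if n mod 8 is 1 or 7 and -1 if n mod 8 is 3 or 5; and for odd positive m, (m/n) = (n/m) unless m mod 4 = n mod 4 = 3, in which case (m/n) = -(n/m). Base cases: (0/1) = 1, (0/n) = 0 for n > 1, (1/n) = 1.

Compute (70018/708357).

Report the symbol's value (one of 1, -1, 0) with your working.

0

70018 = 2^1·35009; (2/708357) = -1 since 708357 mod 8 = 5, so (70018/708357) = (-1)^1·(35009/708357); sign now -1
reciprocity: (35009/708357) = +1·(708357/35009) since 35009 mod 4 = 1, 708357 mod 4 = 1; sign now -1
(708357/35009) = (8177/35009)   [reduce mod 35009]
reciprocity: (8177/35009) = +1·(35009/8177) since 8177 mod 4 = 1, 35009 mod 4 = 1; sign now -1
(35009/8177) = (2301/8177)   [reduce mod 8177]
reciprocity: (2301/8177) = +1·(8177/2301) since 2301 mod 4 = 1, 8177 mod 4 = 1; sign now -1
(8177/2301) = (1274/2301)   [reduce mod 2301]
1274 = 2^1·637; (2/2301) = -1 since 2301 mod 8 = 5, so (1274/2301) = (-1)^1·(637/2301); sign now +1
reciprocity: (637/2301) = +1·(2301/637) since 637 mod 4 = 1, 2301 mod 4 = 1; sign now +1
(2301/637) = (390/637)   [reduce mod 637]
390 = 2^1·195; (2/637) = -1 since 637 mod 8 = 5, so (390/637) = (-1)^1·(195/637); sign now -1
reciprocity: (195/637) = +1·(637/195) since 195 mod 4 = 3, 637 mod 4 = 1; sign now -1
(637/195) = (52/195)   [reduce mod 195]
52 = 2^2·13; (2/195) = -1 since 195 mod 8 = 3, so (52/195) = (-1)^2·(13/195); sign now -1
reciprocity: (13/195) = +1·(195/13) since 13 mod 4 = 1, 195 mod 4 = 3; sign now -1
(195/13) = (0/13)   [reduce mod 13]
(0/13) = 0   [gcd(a, n) > 1]; final value = 0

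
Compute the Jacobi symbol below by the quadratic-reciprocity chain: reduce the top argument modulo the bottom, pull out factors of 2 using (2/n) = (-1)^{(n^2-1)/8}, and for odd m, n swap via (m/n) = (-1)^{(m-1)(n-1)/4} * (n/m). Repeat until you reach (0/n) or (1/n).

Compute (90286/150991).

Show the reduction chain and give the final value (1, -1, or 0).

90286 = 2^1·45143; (2/150991) = +1 since 150991 mod 8 = 7, so (90286/150991) = (+1)^1·(45143/150991); sign now +1
reciprocity: (45143/150991) = -1·(150991/45143) since 45143 mod 4 = 3, 150991 mod 4 = 3; sign now -1
(150991/45143) = (15562/45143)   [reduce mod 45143]
15562 = 2^1·7781; (2/45143) = +1 since 45143 mod 8 = 7, so (15562/45143) = (+1)^1·(7781/45143); sign now -1
reciprocity: (7781/45143) = +1·(45143/7781) since 7781 mod 4 = 1, 45143 mod 4 = 3; sign now -1
(45143/7781) = (6238/7781)   [reduce mod 7781]
6238 = 2^1·3119; (2/7781) = -1 since 7781 mod 8 = 5, so (6238/7781) = (-1)^1·(3119/7781); sign now +1
reciprocity: (3119/7781) = +1·(7781/3119) since 3119 mod 4 = 3, 7781 mod 4 = 1; sign now +1
(7781/3119) = (1543/3119)   [reduce mod 3119]
reciprocity: (1543/3119) = -1·(3119/1543) since 1543 mod 4 = 3, 3119 mod 4 = 3; sign now -1
(3119/1543) = (33/1543)   [reduce mod 1543]
reciprocity: (33/1543) = +1·(1543/33) since 33 mod 4 = 1, 1543 mod 4 = 3; sign now -1
(1543/33) = (25/33)   [reduce mod 33]
reciprocity: (25/33) = +1·(33/25) since 25 mod 4 = 1, 33 mod 4 = 1; sign now -1
(33/25) = (8/25)   [reduce mod 25]
8 = 2^3·1; (2/25) = +1 since 25 mod 8 = 1, so (8/25) = (+1)^3·(1/25); sign now -1
(1/25) = 1; final value = sign = -1

-1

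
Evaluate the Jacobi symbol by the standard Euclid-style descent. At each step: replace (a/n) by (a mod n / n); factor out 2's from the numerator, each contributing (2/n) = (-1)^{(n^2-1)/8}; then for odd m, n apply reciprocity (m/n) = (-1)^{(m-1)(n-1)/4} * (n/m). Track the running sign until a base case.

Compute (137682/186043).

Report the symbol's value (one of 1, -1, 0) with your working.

-1

137682 = 2^1·68841; (2/186043) = -1 since 186043 mod 8 = 3, so (137682/186043) = (-1)^1·(68841/186043); sign now -1
reciprocity: (68841/186043) = +1·(186043/68841) since 68841 mod 4 = 1, 186043 mod 4 = 3; sign now -1
(186043/68841) = (48361/68841)   [reduce mod 68841]
reciprocity: (48361/68841) = +1·(68841/48361) since 48361 mod 4 = 1, 68841 mod 4 = 1; sign now -1
(68841/48361) = (20480/48361)   [reduce mod 48361]
20480 = 2^12·5; (2/48361) = +1 since 48361 mod 8 = 1, so (20480/48361) = (+1)^12·(5/48361); sign now -1
reciprocity: (5/48361) = +1·(48361/5) since 5 mod 4 = 1, 48361 mod 4 = 1; sign now -1
(48361/5) = (1/5)   [reduce mod 5]
(1/5) = 1; final value = sign = -1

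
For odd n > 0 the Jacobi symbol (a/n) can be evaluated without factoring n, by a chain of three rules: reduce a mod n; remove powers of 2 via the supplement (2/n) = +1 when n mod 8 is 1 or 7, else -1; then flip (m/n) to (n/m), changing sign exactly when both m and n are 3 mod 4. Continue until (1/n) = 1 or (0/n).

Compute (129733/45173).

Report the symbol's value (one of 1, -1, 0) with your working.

(129733/45173): 129733 mod 45173 = 39387, so (129733/45173) = (39387/45173)
flip (39387/45173) -> (45173/39387): both odd, 39387 mod 4 = 3, 45173 mod 4 = 1, so the flip contributes +1; sign now +1
(45173/39387): 45173 mod 39387 = 5786, so (45173/39387) = (5786/39387)
factor out 2^1: 5786 = 2^1·2893; with 39387 mod 8 = 3, (2/39387) = -1; sign now -1; continue with (2893/39387)
flip (2893/39387) -> (39387/2893): both odd, 2893 mod 4 = 1, 39387 mod 4 = 3, so the flip contributes +1; sign now -1
(39387/2893): 39387 mod 2893 = 1778, so (39387/2893) = (1778/2893)
factor out 2^1: 1778 = 2^1·889; with 2893 mod 8 = 5, (2/2893) = -1; sign now +1; continue with (889/2893)
flip (889/2893) -> (2893/889): both odd, 889 mod 4 = 1, 2893 mod 4 = 1, so the flip contributes +1; sign now +1
(2893/889): 2893 mod 889 = 226, so (2893/889) = (226/889)
factor out 2^1: 226 = 2^1·113; with 889 mod 8 = 1, (2/889) = +1; sign now +1; continue with (113/889)
flip (113/889) -> (889/113): both odd, 113 mod 4 = 1, 889 mod 4 = 1, so the flip contributes +1; sign now +1
(889/113): 889 mod 113 = 98, so (889/113) = (98/113)
factor out 2^1: 98 = 2^1·49; with 113 mod 8 = 1, (2/113) = +1; sign now +1; continue with (49/113)
flip (49/113) -> (113/49): both odd, 49 mod 4 = 1, 113 mod 4 = 1, so the flip contributes +1; sign now +1
(113/49): 113 mod 49 = 15, so (113/49) = (15/49)
flip (15/49) -> (49/15): both odd, 15 mod 4 = 3, 49 mod 4 = 1, so the flip contributes +1; sign now +1
(49/15): 49 mod 15 = 4, so (49/15) = (4/15)
factor out 2^2: 4 = 2^2·1; with 15 mod 8 = 7, (2/15) = +1; sign now +1; continue with (1/15)
reached (1/15) = 1, so the symbol is +1

1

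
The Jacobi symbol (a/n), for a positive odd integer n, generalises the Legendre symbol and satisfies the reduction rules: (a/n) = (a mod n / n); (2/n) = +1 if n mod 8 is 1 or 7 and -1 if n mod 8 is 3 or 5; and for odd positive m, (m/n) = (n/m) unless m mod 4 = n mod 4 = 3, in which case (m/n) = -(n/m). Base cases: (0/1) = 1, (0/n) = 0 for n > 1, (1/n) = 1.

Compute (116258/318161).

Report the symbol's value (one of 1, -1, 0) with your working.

factor out 2^1: 116258 = 2^1·58129; with 318161 mod 8 = 1, (2/318161) = +1; sign now +1; continue with (58129/318161)
flip (58129/318161) -> (318161/58129): both odd, 58129 mod 4 = 1, 318161 mod 4 = 1, so the flip contributes +1; sign now +1
(318161/58129): 318161 mod 58129 = 27516, so (318161/58129) = (27516/58129)
factor out 2^2: 27516 = 2^2·6879; with 58129 mod 8 = 1, (2/58129) = +1; sign now +1; continue with (6879/58129)
flip (6879/58129) -> (58129/6879): both odd, 6879 mod 4 = 3, 58129 mod 4 = 1, so the flip contributes +1; sign now +1
(58129/6879): 58129 mod 6879 = 3097, so (58129/6879) = (3097/6879)
flip (3097/6879) -> (6879/3097): both odd, 3097 mod 4 = 1, 6879 mod 4 = 3, so the flip contributes +1; sign now +1
(6879/3097): 6879 mod 3097 = 685, so (6879/3097) = (685/3097)
flip (685/3097) -> (3097/685): both odd, 685 mod 4 = 1, 3097 mod 4 = 1, so the flip contributes +1; sign now +1
(3097/685): 3097 mod 685 = 357, so (3097/685) = (357/685)
flip (357/685) -> (685/357): both odd, 357 mod 4 = 1, 685 mod 4 = 1, so the flip contributes +1; sign now +1
(685/357): 685 mod 357 = 328, so (685/357) = (328/357)
factor out 2^3: 328 = 2^3·41; with 357 mod 8 = 5, (2/357) = -1; sign now -1; continue with (41/357)
flip (41/357) -> (357/41): both odd, 41 mod 4 = 1, 357 mod 4 = 1, so the flip contributes +1; sign now -1
(357/41): 357 mod 41 = 29, so (357/41) = (29/41)
flip (29/41) -> (41/29): both odd, 29 mod 4 = 1, 41 mod 4 = 1, so the flip contributes +1; sign now -1
(41/29): 41 mod 29 = 12, so (41/29) = (12/29)
factor out 2^2: 12 = 2^2·3; with 29 mod 8 = 5, (2/29) = -1; sign now -1; continue with (3/29)
flip (3/29) -> (29/3): both odd, 3 mod 4 = 3, 29 mod 4 = 1, so the flip contributes +1; sign now -1
(29/3): 29 mod 3 = 2, so (29/3) = (2/3)
factor out 2^1: 2 = 2^1·1; with 3 mod 8 = 3, (2/3) = -1; sign now +1; continue with (1/3)
reached (1/3) = 1, so the symbol is +1

1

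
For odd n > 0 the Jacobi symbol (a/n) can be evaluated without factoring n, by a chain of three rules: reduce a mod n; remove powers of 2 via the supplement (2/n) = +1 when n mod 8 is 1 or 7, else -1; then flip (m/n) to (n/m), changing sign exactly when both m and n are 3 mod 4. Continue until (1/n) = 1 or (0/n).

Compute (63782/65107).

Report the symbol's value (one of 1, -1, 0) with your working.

63782 = 2^1·31891; (2/65107) = -1 since 65107 mod 8 = 3, so (63782/65107) = (-1)^1·(31891/65107); sign now -1
reciprocity: (31891/65107) = -1·(65107/31891) since 31891 mod 4 = 3, 65107 mod 4 = 3; sign now +1
(65107/31891) = (1325/31891)   [reduce mod 31891]
reciprocity: (1325/31891) = +1·(31891/1325) since 1325 mod 4 = 1, 31891 mod 4 = 3; sign now +1
(31891/1325) = (91/1325)   [reduce mod 1325]
reciprocity: (91/1325) = +1·(1325/91) since 91 mod 4 = 3, 1325 mod 4 = 1; sign now +1
(1325/91) = (51/91)   [reduce mod 91]
reciprocity: (51/91) = -1·(91/51) since 51 mod 4 = 3, 91 mod 4 = 3; sign now -1
(91/51) = (40/51)   [reduce mod 51]
40 = 2^3·5; (2/51) = -1 since 51 mod 8 = 3, so (40/51) = (-1)^3·(5/51); sign now +1
reciprocity: (5/51) = +1·(51/5) since 5 mod 4 = 1, 51 mod 4 = 3; sign now +1
(51/5) = (1/5)   [reduce mod 5]
(1/5) = 1; final value = sign = +1

1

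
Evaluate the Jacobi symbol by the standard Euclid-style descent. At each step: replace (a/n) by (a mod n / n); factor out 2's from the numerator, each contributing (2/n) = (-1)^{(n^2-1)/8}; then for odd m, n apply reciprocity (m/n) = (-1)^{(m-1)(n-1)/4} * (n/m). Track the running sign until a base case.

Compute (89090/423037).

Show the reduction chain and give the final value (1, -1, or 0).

1

factor out 2^1: 89090 = 2^1·44545; with 423037 mod 8 = 5, (2/423037) = -1; sign now -1; continue with (44545/423037)
flip (44545/423037) -> (423037/44545): both odd, 44545 mod 4 = 1, 423037 mod 4 = 1, so the flip contributes +1; sign now -1
(423037/44545): 423037 mod 44545 = 22132, so (423037/44545) = (22132/44545)
factor out 2^2: 22132 = 2^2·5533; with 44545 mod 8 = 1, (2/44545) = +1; sign now -1; continue with (5533/44545)
flip (5533/44545) -> (44545/5533): both odd, 5533 mod 4 = 1, 44545 mod 4 = 1, so the flip contributes +1; sign now -1
(44545/5533): 44545 mod 5533 = 281, so (44545/5533) = (281/5533)
flip (281/5533) -> (5533/281): both odd, 281 mod 4 = 1, 5533 mod 4 = 1, so the flip contributes +1; sign now -1
(5533/281): 5533 mod 281 = 194, so (5533/281) = (194/281)
factor out 2^1: 194 = 2^1·97; with 281 mod 8 = 1, (2/281) = +1; sign now -1; continue with (97/281)
flip (97/281) -> (281/97): both odd, 97 mod 4 = 1, 281 mod 4 = 1, so the flip contributes +1; sign now -1
(281/97): 281 mod 97 = 87, so (281/97) = (87/97)
flip (87/97) -> (97/87): both odd, 87 mod 4 = 3, 97 mod 4 = 1, so the flip contributes +1; sign now -1
(97/87): 97 mod 87 = 10, so (97/87) = (10/87)
factor out 2^1: 10 = 2^1·5; with 87 mod 8 = 7, (2/87) = +1; sign now -1; continue with (5/87)
flip (5/87) -> (87/5): both odd, 5 mod 4 = 1, 87 mod 4 = 3, so the flip contributes +1; sign now -1
(87/5): 87 mod 5 = 2, so (87/5) = (2/5)
factor out 2^1: 2 = 2^1·1; with 5 mod 8 = 5, (2/5) = -1; sign now +1; continue with (1/5)
reached (1/5) = 1, so the symbol is +1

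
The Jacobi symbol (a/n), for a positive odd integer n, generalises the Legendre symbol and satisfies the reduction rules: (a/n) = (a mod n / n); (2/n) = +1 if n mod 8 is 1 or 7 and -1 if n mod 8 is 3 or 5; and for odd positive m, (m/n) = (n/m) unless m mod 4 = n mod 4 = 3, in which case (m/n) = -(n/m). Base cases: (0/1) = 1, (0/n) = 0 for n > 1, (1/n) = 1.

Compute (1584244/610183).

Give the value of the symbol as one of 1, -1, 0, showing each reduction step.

1

(1584244/610183): 1584244 mod 610183 = 363878, so (1584244/610183) = (363878/610183)
factor out 2^1: 363878 = 2^1·181939; with 610183 mod 8 = 7, (2/610183) = +1; sign now +1; continue with (181939/610183)
flip (181939/610183) -> (610183/181939): both odd, 181939 mod 4 = 3, 610183 mod 4 = 3, so the flip contributes -1; sign now -1
(610183/181939): 610183 mod 181939 = 64366, so (610183/181939) = (64366/181939)
factor out 2^1: 64366 = 2^1·32183; with 181939 mod 8 = 3, (2/181939) = -1; sign now +1; continue with (32183/181939)
flip (32183/181939) -> (181939/32183): both odd, 32183 mod 4 = 3, 181939 mod 4 = 3, so the flip contributes -1; sign now -1
(181939/32183): 181939 mod 32183 = 21024, so (181939/32183) = (21024/32183)
factor out 2^5: 21024 = 2^5·657; with 32183 mod 8 = 7, (2/32183) = +1; sign now -1; continue with (657/32183)
flip (657/32183) -> (32183/657): both odd, 657 mod 4 = 1, 32183 mod 4 = 3, so the flip contributes +1; sign now -1
(32183/657): 32183 mod 657 = 647, so (32183/657) = (647/657)
flip (647/657) -> (657/647): both odd, 647 mod 4 = 3, 657 mod 4 = 1, so the flip contributes +1; sign now -1
(657/647): 657 mod 647 = 10, so (657/647) = (10/647)
factor out 2^1: 10 = 2^1·5; with 647 mod 8 = 7, (2/647) = +1; sign now -1; continue with (5/647)
flip (5/647) -> (647/5): both odd, 5 mod 4 = 1, 647 mod 4 = 3, so the flip contributes +1; sign now -1
(647/5): 647 mod 5 = 2, so (647/5) = (2/5)
factor out 2^1: 2 = 2^1·1; with 5 mod 8 = 5, (2/5) = -1; sign now +1; continue with (1/5)
reached (1/5) = 1, so the symbol is +1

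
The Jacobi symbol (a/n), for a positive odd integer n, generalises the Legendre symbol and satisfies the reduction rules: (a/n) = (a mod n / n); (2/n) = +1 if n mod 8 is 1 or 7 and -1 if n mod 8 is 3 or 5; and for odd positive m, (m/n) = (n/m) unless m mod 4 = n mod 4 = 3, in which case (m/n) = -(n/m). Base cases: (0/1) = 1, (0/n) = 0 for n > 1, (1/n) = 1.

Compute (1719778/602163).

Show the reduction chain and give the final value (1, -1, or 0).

(1719778/602163) = (515452/602163)   [reduce mod 602163]
515452 = 2^2·128863; (2/602163) = -1 since 602163 mod 8 = 3, so (515452/602163) = (-1)^2·(128863/602163); sign now +1
reciprocity: (128863/602163) = -1·(602163/128863) since 128863 mod 4 = 3, 602163 mod 4 = 3; sign now -1
(602163/128863) = (86711/128863)   [reduce mod 128863]
reciprocity: (86711/128863) = -1·(128863/86711) since 86711 mod 4 = 3, 128863 mod 4 = 3; sign now +1
(128863/86711) = (42152/86711)   [reduce mod 86711]
42152 = 2^3·5269; (2/86711) = +1 since 86711 mod 8 = 7, so (42152/86711) = (+1)^3·(5269/86711); sign now +1
reciprocity: (5269/86711) = +1·(86711/5269) since 5269 mod 4 = 1, 86711 mod 4 = 3; sign now +1
(86711/5269) = (2407/5269)   [reduce mod 5269]
reciprocity: (2407/5269) = +1·(5269/2407) since 2407 mod 4 = 3, 5269 mod 4 = 1; sign now +1
(5269/2407) = (455/2407)   [reduce mod 2407]
reciprocity: (455/2407) = -1·(2407/455) since 455 mod 4 = 3, 2407 mod 4 = 3; sign now -1
(2407/455) = (132/455)   [reduce mod 455]
132 = 2^2·33; (2/455) = +1 since 455 mod 8 = 7, so (132/455) = (+1)^2·(33/455); sign now -1
reciprocity: (33/455) = +1·(455/33) since 33 mod 4 = 1, 455 mod 4 = 3; sign now -1
(455/33) = (26/33)   [reduce mod 33]
26 = 2^1·13; (2/33) = +1 since 33 mod 8 = 1, so (26/33) = (+1)^1·(13/33); sign now -1
reciprocity: (13/33) = +1·(33/13) since 13 mod 4 = 1, 33 mod 4 = 1; sign now -1
(33/13) = (7/13)   [reduce mod 13]
reciprocity: (7/13) = +1·(13/7) since 7 mod 4 = 3, 13 mod 4 = 1; sign now -1
(13/7) = (6/7)   [reduce mod 7]
6 = 2^1·3; (2/7) = +1 since 7 mod 8 = 7, so (6/7) = (+1)^1·(3/7); sign now -1
reciprocity: (3/7) = -1·(7/3) since 3 mod 4 = 3, 7 mod 4 = 3; sign now +1
(7/3) = (1/3)   [reduce mod 3]
(1/3) = 1; final value = sign = +1

1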